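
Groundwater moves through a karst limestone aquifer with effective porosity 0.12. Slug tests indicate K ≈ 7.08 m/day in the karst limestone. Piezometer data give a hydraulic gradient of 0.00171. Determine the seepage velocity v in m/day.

Hydraulic gradient i = 0.00171.
Darcy flux q = K · i = 7.080 × 0.001710 = 0.01211 m/day.
Seepage velocity v = q / n_e = 0.01211 / 0.12 = 0.1009 m/day.

0.101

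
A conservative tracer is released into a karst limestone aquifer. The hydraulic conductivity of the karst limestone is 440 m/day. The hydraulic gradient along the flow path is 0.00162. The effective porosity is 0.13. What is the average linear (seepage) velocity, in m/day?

Hydraulic gradient i = 0.00162.
Darcy flux q = K · i = 440.0 × 0.001620 = 0.7128 m/day.
Seepage velocity v = q / n_e = 0.7128 / 0.13 = 5.483 m/day.

5.48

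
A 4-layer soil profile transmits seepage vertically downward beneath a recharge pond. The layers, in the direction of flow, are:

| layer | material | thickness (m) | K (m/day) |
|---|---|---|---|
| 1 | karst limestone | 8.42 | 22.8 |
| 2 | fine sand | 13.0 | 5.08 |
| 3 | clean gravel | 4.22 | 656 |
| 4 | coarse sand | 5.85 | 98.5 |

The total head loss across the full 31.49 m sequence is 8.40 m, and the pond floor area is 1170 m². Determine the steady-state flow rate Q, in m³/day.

3280

Flow is perpendicular to layering, so the layers act in series and the equivalent K is the thickness-weighted harmonic mean.
Total thickness L = 8.42 + 13.0 + 4.22 + 5.85 = 31.49 m.
Σ(b_i/K_i) = 8.42/22.8 + 13.0/5.08 + 4.22/656 + 5.85/98.5 = 2.994 d.
K_eq = L / Σ(b_i/K_i) = 31.49 / 2.994 = 10.52 m/day.
Q = K_eq · A · (Δh/L) = 10.52 × 1170 × (8.40/31.49) = 3282 m³/day.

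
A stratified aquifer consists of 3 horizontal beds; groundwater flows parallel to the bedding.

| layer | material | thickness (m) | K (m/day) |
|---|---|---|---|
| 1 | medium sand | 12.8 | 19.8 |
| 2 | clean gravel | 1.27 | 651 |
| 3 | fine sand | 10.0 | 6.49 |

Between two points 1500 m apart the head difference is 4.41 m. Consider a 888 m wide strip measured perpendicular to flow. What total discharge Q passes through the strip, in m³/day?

Flow is parallel to layering, so each bed carries its own Darcy discharge and the transmissivities add.
Σ(K_i·b_i) = 19.8×12.8 + 651×1.27 + 6.49×10.0 = 1145 m²/day.
Hydraulic gradient i = Δh / L = 4.41 / 1500 = 0.002940.
Q = Σ(K_i·b_i) · W · i = 1145 × 888 × 0.002940 = 2990 m³/day.

2990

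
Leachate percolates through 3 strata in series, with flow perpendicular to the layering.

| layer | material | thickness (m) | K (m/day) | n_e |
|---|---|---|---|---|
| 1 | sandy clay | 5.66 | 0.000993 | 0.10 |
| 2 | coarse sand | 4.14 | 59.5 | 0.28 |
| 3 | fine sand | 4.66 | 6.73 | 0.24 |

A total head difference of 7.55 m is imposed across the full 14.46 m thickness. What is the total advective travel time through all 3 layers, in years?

With flow normal to the layers, continuity requires the same specific discharge q through every layer.
Σ(b_i/K_i) = 5.66/0.000993 + 4.14/59.5 + 4.66/6.73 = 5701 d.
q = Δh / Σ(b_i/K_i) = 7.55 / 5701 = 0.001324 m/day.
In each layer the seepage velocity is v_i = q/n_i, so the layer transit time is t_i = b_i·n_i / q:
  layer 1 (sandy clay): t_1 = 5.66 × 0.10 / 0.001324 = 427.4 d
  layer 2 (coarse sand): t_2 = 4.14 × 0.28 / 0.001324 = 875.3 d
  layer 3 (fine sand): t_3 = 4.66 × 0.24 / 0.001324 = 844.5 d
Total t = Σ t_i = 2147 days = 5.878 years.

5.88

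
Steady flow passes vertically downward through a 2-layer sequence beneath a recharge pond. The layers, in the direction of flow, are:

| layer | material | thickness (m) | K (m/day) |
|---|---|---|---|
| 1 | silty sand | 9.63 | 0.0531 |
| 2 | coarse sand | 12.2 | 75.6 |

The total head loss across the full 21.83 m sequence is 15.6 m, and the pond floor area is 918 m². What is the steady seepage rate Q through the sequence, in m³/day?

78.9

Flow is perpendicular to layering, so the layers act in series and the equivalent K is the thickness-weighted harmonic mean.
Total thickness L = 9.63 + 12.2 = 21.83 m.
Σ(b_i/K_i) = 9.63/0.0531 + 12.2/75.6 = 181.5 d.
K_eq = L / Σ(b_i/K_i) = 21.83 / 181.5 = 0.1203 m/day.
Q = K_eq · A · (Δh/L) = 0.1203 × 918 × (15.6/21.83) = 78.89 m³/day.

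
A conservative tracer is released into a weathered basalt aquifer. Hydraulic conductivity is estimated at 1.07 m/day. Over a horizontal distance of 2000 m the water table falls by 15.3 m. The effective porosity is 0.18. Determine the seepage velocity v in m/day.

Hydraulic gradient i = Δh / L = 15.3 / 2000 = 0.007650.
Darcy flux q = K · i = 1.070 × 0.007650 = 0.008186 m/day.
Seepage velocity v = q / n_e = 0.008186 / 0.18 = 0.04548 m/day.

0.0455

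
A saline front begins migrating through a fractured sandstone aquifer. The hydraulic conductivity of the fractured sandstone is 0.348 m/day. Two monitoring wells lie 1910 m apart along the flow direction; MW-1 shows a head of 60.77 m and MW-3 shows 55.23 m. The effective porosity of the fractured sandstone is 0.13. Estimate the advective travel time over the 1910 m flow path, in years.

673

Hydraulic gradient i = (60.77 − 55.23) / 1910 = 5.54 / 1910 = 0.002901.
Darcy flux q = K · i = 0.3480 × 0.002901 = 0.001009 m/day.
Seepage velocity v = q / n_e = 0.001009 / 0.13 = 0.007764 m/day.
Travel time t = L / v = 1910 / 0.007764 = 2.460e+05 days = 673.5 years.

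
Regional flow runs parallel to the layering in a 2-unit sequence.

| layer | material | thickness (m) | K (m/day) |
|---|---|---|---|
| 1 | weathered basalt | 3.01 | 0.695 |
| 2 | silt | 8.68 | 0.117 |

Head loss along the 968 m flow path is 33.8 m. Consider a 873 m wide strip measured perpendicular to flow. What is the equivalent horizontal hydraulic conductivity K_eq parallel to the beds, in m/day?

Flow is parallel to layering, so each bed carries its own Darcy discharge and the transmissivities add.
Σ(K_i·b_i) = 0.695×3.01 + 0.117×8.68 = 3.108 m²/day.
Total thickness b = 11.69 m, so K_eq = Σ(K_i·b_i)/b = 0.2658 m/day.

0.266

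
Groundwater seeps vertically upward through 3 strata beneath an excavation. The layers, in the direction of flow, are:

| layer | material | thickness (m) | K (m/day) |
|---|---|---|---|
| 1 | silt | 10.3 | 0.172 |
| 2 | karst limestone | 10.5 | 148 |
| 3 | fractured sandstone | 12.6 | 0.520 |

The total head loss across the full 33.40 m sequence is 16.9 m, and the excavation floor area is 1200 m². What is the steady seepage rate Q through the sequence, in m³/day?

241

Flow is perpendicular to layering, so the layers act in series and the equivalent K is the thickness-weighted harmonic mean.
Total thickness L = 10.3 + 10.5 + 12.6 = 33.40 m.
Σ(b_i/K_i) = 10.3/0.172 + 10.5/148 + 12.6/0.520 = 84.19 d.
K_eq = L / Σ(b_i/K_i) = 33.40 / 84.19 = 0.3967 m/day.
Q = K_eq · A · (Δh/L) = 0.3967 × 1200 × (16.9/33.40) = 240.9 m³/day.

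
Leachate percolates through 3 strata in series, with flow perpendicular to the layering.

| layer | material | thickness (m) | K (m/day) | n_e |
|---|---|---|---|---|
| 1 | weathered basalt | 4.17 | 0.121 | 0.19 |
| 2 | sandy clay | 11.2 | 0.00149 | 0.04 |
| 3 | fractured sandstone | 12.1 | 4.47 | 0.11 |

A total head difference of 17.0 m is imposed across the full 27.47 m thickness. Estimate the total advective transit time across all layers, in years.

With flow normal to the layers, continuity requires the same specific discharge q through every layer.
Σ(b_i/K_i) = 4.17/0.121 + 11.2/0.00149 + 12.1/4.47 = 7554 d.
q = Δh / Σ(b_i/K_i) = 17.0 / 7554 = 0.002250 m/day.
In each layer the seepage velocity is v_i = q/n_i, so the layer transit time is t_i = b_i·n_i / q:
  layer 1 (weathered basalt): t_1 = 4.17 × 0.19 / 0.002250 = 352.1 d
  layer 2 (sandy clay): t_2 = 11.2 × 0.04 / 0.002250 = 199.1 d
  layer 3 (fractured sandstone): t_3 = 12.1 × 0.11 / 0.002250 = 591.4 d
Total t = Σ t_i = 1143 days = 3.128 years.

3.13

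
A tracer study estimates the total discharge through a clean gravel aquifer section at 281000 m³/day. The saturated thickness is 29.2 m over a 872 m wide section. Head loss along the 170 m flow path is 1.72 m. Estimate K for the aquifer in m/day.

Cross-sectional area A = 872 × 29.2 = 25462 m².
Hydraulic gradient i = Δh / L = 1.72 / 170 = 0.01012.
From Q = K·A·i, K = Q / (A·i) = 281000 / (25462 × 0.01012) = 1091 m/day.

1090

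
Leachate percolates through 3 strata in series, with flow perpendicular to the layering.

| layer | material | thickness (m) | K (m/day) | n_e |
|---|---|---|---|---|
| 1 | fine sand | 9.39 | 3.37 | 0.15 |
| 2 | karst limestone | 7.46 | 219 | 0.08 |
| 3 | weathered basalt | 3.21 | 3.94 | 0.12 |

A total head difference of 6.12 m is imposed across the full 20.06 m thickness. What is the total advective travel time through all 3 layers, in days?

1.42

With flow normal to the layers, continuity requires the same specific discharge q through every layer.
Σ(b_i/K_i) = 9.39/3.37 + 7.46/219 + 3.21/3.94 = 3.635 d.
q = Δh / Σ(b_i/K_i) = 6.12 / 3.635 = 1.684 m/day.
In each layer the seepage velocity is v_i = q/n_i, so the layer transit time is t_i = b_i·n_i / q:
  layer 1 (fine sand): t_1 = 9.39 × 0.15 / 1.684 = 0.8366 d
  layer 2 (karst limestone): t_2 = 7.46 × 0.08 / 1.684 = 0.3545 d
  layer 3 (weathered basalt): t_3 = 3.21 × 0.12 / 1.684 = 0.2288 d
Total t = Σ t_i = 1.420 days.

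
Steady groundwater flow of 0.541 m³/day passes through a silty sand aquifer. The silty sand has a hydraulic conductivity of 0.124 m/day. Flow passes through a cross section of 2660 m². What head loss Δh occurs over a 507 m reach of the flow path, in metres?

From Q = K·A·i, i = Q / (K·A) = 0.541 / (0.1240 × 2660) = 0.001640.
Head loss Δh = i · L = 0.001640 × 507 = 0.8316 m.

0.832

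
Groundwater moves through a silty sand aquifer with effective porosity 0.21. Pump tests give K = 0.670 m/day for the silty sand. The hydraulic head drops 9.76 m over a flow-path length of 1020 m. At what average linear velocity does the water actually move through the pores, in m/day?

Hydraulic gradient i = Δh / L = 9.76 / 1020 = 0.009569.
Darcy flux q = K · i = 0.6700 × 0.009569 = 0.006411 m/day.
Seepage velocity v = q / n_e = 0.006411 / 0.21 = 0.03053 m/day.

0.0305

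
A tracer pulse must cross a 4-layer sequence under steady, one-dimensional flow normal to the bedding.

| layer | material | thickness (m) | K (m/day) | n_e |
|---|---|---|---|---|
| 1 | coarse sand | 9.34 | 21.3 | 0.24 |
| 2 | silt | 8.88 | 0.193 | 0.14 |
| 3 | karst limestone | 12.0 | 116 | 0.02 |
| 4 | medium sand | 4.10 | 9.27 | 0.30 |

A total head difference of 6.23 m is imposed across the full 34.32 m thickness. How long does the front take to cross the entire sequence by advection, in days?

37.4

With flow normal to the layers, continuity requires the same specific discharge q through every layer.
Σ(b_i/K_i) = 9.34/21.3 + 8.88/0.193 + 12.0/116 + 4.10/9.27 = 46.99 d.
q = Δh / Σ(b_i/K_i) = 6.23 / 46.99 = 0.1326 m/day.
In each layer the seepage velocity is v_i = q/n_i, so the layer transit time is t_i = b_i·n_i / q:
  layer 1 (coarse sand): t_1 = 9.34 × 0.24 / 0.1326 = 16.91 d
  layer 2 (silt): t_2 = 8.88 × 0.14 / 0.1326 = 9.378 d
  layer 3 (karst limestone): t_3 = 12.0 × 0.02 / 0.1326 = 1.810 d
  layer 4 (medium sand): t_4 = 4.10 × 0.30 / 0.1326 = 9.278 d
Total t = Σ t_i = 37.38 days.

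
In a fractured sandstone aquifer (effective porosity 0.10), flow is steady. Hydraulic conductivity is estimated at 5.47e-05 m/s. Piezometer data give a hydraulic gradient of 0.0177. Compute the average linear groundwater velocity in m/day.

0.837

Convert K: 5.47e-05 m/s × 86400 = 4.726 m/day.
Hydraulic gradient i = 0.0177.
Darcy flux q = K · i = 4.726 × 0.01770 = 0.08365 m/day.
Seepage velocity v = q / n_e = 0.08365 / 0.10 = 0.8365 m/day.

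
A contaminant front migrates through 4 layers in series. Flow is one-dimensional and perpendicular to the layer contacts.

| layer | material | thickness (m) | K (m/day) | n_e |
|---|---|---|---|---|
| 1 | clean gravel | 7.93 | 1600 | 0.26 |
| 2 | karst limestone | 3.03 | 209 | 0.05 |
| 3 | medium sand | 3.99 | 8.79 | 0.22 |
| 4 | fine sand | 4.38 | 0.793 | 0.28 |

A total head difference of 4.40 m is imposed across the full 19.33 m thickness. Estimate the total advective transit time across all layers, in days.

With flow normal to the layers, continuity requires the same specific discharge q through every layer.
Σ(b_i/K_i) = 7.93/1600 + 3.03/209 + 3.99/8.79 + 4.38/0.793 = 5.997 d.
q = Δh / Σ(b_i/K_i) = 4.40 / 5.997 = 0.7337 m/day.
In each layer the seepage velocity is v_i = q/n_i, so the layer transit time is t_i = b_i·n_i / q:
  layer 1 (clean gravel): t_1 = 7.93 × 0.26 / 0.7337 = 2.810 d
  layer 2 (karst limestone): t_2 = 3.03 × 0.05 / 0.7337 = 0.2065 d
  layer 3 (medium sand): t_3 = 3.99 × 0.22 / 0.7337 = 1.196 d
  layer 4 (fine sand): t_4 = 4.38 × 0.28 / 0.7337 = 1.671 d
Total t = Σ t_i = 5.884 days.

5.88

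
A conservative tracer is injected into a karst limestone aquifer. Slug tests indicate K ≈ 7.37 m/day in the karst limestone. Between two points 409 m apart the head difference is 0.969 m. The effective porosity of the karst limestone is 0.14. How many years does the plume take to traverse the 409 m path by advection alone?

8.98

Hydraulic gradient i = Δh / L = 0.969 / 409 = 0.002369.
Darcy flux q = K · i = 7.370 × 0.002369 = 0.01746 m/day.
Seepage velocity v = q / n_e = 0.01746 / 0.14 = 0.1247 m/day.
Travel time t = L / v = 409 / 0.1247 = 3279 days = 8.978 years.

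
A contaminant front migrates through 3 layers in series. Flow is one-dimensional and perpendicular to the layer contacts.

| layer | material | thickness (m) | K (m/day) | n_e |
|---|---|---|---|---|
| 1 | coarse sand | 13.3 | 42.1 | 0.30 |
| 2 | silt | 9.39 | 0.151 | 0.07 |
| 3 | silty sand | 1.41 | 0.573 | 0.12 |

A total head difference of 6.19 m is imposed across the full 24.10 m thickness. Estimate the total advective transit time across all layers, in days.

With flow normal to the layers, continuity requires the same specific discharge q through every layer.
Σ(b_i/K_i) = 13.3/42.1 + 9.39/0.151 + 1.41/0.573 = 64.96 d.
q = Δh / Σ(b_i/K_i) = 6.19 / 64.96 = 0.09529 m/day.
In each layer the seepage velocity is v_i = q/n_i, so the layer transit time is t_i = b_i·n_i / q:
  layer 1 (coarse sand): t_1 = 13.3 × 0.30 / 0.09529 = 41.87 d
  layer 2 (silt): t_2 = 9.39 × 0.07 / 0.09529 = 6.898 d
  layer 3 (silty sand): t_3 = 1.41 × 0.12 / 0.09529 = 1.776 d
Total t = Σ t_i = 50.55 days.

50.5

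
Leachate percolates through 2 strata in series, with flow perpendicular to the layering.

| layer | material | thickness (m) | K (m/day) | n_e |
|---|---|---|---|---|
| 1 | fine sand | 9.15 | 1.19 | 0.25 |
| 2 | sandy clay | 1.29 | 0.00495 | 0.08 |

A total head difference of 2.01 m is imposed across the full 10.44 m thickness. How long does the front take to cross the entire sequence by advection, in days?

319

With flow normal to the layers, continuity requires the same specific discharge q through every layer.
Σ(b_i/K_i) = 9.15/1.19 + 1.29/0.00495 = 268.3 d.
q = Δh / Σ(b_i/K_i) = 2.01 / 268.3 = 0.007492 m/day.
In each layer the seepage velocity is v_i = q/n_i, so the layer transit time is t_i = b_i·n_i / q:
  layer 1 (fine sand): t_1 = 9.15 × 0.25 / 0.007492 = 305.3 d
  layer 2 (sandy clay): t_2 = 1.29 × 0.08 / 0.007492 = 13.78 d
Total t = Σ t_i = 319.1 days.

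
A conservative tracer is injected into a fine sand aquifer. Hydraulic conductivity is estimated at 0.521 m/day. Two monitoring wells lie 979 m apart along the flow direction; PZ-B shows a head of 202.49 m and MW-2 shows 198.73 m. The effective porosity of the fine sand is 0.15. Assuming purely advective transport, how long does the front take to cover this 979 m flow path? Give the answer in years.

201

Hydraulic gradient i = (202.49 − 198.73) / 979 = 3.76 / 979 = 0.003841.
Darcy flux q = K · i = 0.5210 × 0.003841 = 0.002001 m/day.
Seepage velocity v = q / n_e = 0.002001 / 0.15 = 0.01334 m/day.
Travel time t = L / v = 979 / 0.01334 = 73389 days = 200.9 years.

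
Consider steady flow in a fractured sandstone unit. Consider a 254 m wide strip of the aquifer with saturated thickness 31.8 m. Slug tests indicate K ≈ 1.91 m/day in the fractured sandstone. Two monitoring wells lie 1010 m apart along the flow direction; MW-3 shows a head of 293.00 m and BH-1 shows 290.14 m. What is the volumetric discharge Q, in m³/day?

Cross-sectional area A = 254 × 31.8 = 8077 m².
Hydraulic gradient i = (293.00 − 290.14) / 1010 = 2.86 / 1010 = 0.002832.
Darcy's law: Q = K · A · i = 1.910 × 8077 × 0.002832 = 43.69 m³/day.

43.7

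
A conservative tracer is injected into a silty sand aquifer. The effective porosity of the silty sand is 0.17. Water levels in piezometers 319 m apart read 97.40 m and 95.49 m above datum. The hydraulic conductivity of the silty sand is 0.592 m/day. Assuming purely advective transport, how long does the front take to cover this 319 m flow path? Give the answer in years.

Hydraulic gradient i = (97.40 − 95.49) / 319 = 1.91 / 319 = 0.005987.
Darcy flux q = K · i = 0.5920 × 0.005987 = 0.003545 m/day.
Seepage velocity v = q / n_e = 0.003545 / 0.17 = 0.02085 m/day.
Travel time t = L / v = 319 / 0.02085 = 15299 days = 41.89 years.

41.9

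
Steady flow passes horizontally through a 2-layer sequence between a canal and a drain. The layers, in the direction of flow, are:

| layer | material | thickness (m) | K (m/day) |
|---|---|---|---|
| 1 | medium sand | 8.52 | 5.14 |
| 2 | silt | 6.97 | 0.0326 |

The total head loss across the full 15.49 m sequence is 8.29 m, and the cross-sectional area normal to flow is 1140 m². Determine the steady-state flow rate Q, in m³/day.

Flow is perpendicular to layering, so the layers act in series and the equivalent K is the thickness-weighted harmonic mean.
Total thickness L = 8.52 + 6.97 = 15.49 m.
Σ(b_i/K_i) = 8.52/5.14 + 6.97/0.0326 = 215.5 d.
K_eq = L / Σ(b_i/K_i) = 15.49 / 215.5 = 0.07189 m/day.
Q = K_eq · A · (Δh/L) = 0.07189 × 1140 × (8.29/15.49) = 43.86 m³/day.

43.9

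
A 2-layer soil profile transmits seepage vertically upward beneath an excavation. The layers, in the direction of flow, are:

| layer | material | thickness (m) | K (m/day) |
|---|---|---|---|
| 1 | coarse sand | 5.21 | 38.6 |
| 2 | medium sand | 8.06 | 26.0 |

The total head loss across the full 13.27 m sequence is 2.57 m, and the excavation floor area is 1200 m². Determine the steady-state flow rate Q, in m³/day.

Flow is perpendicular to layering, so the layers act in series and the equivalent K is the thickness-weighted harmonic mean.
Total thickness L = 5.21 + 8.06 = 13.27 m.
Σ(b_i/K_i) = 5.21/38.6 + 8.06/26.0 = 0.4450 d.
K_eq = L / Σ(b_i/K_i) = 13.27 / 0.4450 = 29.82 m/day.
Q = K_eq · A · (Δh/L) = 29.82 × 1200 × (2.57/13.27) = 6931 m³/day.

6930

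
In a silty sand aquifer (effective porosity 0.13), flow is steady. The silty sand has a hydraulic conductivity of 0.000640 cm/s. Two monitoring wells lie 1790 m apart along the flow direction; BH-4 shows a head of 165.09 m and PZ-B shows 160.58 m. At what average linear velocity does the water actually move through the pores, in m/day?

0.0107

Convert K: 0.000640 cm/s × 864 = 0.5530 m/day.
Hydraulic gradient i = (165.09 − 160.58) / 1790 = 4.51 / 1790 = 0.002520.
Darcy flux q = K · i = 0.5530 × 0.002520 = 0.001393 m/day.
Seepage velocity v = q / n_e = 0.001393 / 0.13 = 0.01072 m/day.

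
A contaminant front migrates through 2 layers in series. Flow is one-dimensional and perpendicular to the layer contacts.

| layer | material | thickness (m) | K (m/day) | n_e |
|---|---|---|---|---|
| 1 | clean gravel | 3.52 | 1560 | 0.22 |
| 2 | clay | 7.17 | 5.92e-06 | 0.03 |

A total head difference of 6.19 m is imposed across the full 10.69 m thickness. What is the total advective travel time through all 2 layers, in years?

530

With flow normal to the layers, continuity requires the same specific discharge q through every layer.
Σ(b_i/K_i) = 3.52/1560 + 7.17/5.92e-06 = 1.211e+06 d.
q = Δh / Σ(b_i/K_i) = 6.19 / 1.211e+06 = 5.111e-06 m/day.
In each layer the seepage velocity is v_i = q/n_i, so the layer transit time is t_i = b_i·n_i / q:
  layer 1 (clean gravel): t_1 = 3.52 × 0.22 / 5.111e-06 = 1.515e+05 d
  layer 2 (clay): t_2 = 7.17 × 0.03 / 5.111e-06 = 42087 d
Total t = Σ t_i = 1.936e+05 days = 530.1 years.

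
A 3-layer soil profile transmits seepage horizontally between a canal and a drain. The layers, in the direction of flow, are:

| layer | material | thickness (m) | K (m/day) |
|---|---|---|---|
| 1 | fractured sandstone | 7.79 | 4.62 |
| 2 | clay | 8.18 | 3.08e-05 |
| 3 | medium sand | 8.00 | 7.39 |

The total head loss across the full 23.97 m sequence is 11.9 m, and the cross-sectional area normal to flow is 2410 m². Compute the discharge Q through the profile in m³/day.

0.108

Flow is perpendicular to layering, so the layers act in series and the equivalent K is the thickness-weighted harmonic mean.
Total thickness L = 7.79 + 8.18 + 8.00 = 23.97 m.
Σ(b_i/K_i) = 7.79/4.62 + 8.18/3.08e-05 + 8.00/7.39 = 2.656e+05 d.
K_eq = L / Σ(b_i/K_i) = 23.97 / 2.656e+05 = 9.025e-05 m/day.
Q = K_eq · A · (Δh/L) = 9.025e-05 × 2410 × (11.9/23.97) = 0.1080 m³/day.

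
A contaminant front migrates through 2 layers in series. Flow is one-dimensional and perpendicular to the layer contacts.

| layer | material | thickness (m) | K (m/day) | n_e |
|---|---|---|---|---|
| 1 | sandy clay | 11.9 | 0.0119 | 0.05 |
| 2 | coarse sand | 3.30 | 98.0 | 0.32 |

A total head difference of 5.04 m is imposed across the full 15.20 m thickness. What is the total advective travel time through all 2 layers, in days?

328

With flow normal to the layers, continuity requires the same specific discharge q through every layer.
Σ(b_i/K_i) = 11.9/0.0119 + 3.30/98.0 = 1000 d.
q = Δh / Σ(b_i/K_i) = 5.04 / 1000 = 0.005040 m/day.
In each layer the seepage velocity is v_i = q/n_i, so the layer transit time is t_i = b_i·n_i / q:
  layer 1 (sandy clay): t_1 = 11.9 × 0.05 / 0.005040 = 118.1 d
  layer 2 (coarse sand): t_2 = 3.30 × 0.32 / 0.005040 = 209.5 d
Total t = Σ t_i = 327.6 days.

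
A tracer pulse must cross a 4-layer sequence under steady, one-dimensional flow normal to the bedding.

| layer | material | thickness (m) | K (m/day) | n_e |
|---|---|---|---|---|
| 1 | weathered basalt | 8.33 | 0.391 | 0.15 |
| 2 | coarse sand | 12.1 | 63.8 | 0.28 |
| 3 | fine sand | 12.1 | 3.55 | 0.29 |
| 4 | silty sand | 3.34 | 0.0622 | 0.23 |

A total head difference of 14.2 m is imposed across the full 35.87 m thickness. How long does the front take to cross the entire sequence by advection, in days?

With flow normal to the layers, continuity requires the same specific discharge q through every layer.
Σ(b_i/K_i) = 8.33/0.391 + 12.1/63.8 + 12.1/3.55 + 3.34/0.0622 = 78.60 d.
q = Δh / Σ(b_i/K_i) = 14.2 / 78.60 = 0.1807 m/day.
In each layer the seepage velocity is v_i = q/n_i, so the layer transit time is t_i = b_i·n_i / q:
  layer 1 (weathered basalt): t_1 = 8.33 × 0.15 / 0.1807 = 6.916 d
  layer 2 (coarse sand): t_2 = 12.1 × 0.28 / 0.1807 = 18.75 d
  layer 3 (fine sand): t_3 = 12.1 × 0.29 / 0.1807 = 19.42 d
  layer 4 (silty sand): t_4 = 3.34 × 0.23 / 0.1807 = 4.252 d
Total t = Σ t_i = 49.34 days.

49.3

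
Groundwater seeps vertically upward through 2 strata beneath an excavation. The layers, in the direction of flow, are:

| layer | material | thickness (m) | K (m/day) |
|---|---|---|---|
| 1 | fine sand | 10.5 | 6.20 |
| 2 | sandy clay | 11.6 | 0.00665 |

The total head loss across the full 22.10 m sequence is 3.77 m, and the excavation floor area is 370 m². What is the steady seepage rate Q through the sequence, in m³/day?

Flow is perpendicular to layering, so the layers act in series and the equivalent K is the thickness-weighted harmonic mean.
Total thickness L = 10.5 + 11.6 = 22.10 m.
Σ(b_i/K_i) = 10.5/6.20 + 11.6/0.00665 = 1746 d.
K_eq = L / Σ(b_i/K_i) = 22.10 / 1746 = 0.01266 m/day.
Q = K_eq · A · (Δh/L) = 0.01266 × 370 × (3.77/22.10) = 0.7989 m³/day.

0.799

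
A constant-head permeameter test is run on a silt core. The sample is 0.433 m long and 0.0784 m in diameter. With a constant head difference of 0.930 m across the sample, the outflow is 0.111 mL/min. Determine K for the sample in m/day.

Cross-sectional area A = π·(d/2)² = π × (0.0784/2)² = 0.004827 m².
Convert discharge: 0.111 mL/min = 1.850e-09 m³/s.
Darcy's law rearranged: K = Q·L / (A·Δh) = 1.850e-09 × 0.433 / (0.004827 × 0.930) = 1.784e-07 m/s = 0.01542 m/day.

0.0154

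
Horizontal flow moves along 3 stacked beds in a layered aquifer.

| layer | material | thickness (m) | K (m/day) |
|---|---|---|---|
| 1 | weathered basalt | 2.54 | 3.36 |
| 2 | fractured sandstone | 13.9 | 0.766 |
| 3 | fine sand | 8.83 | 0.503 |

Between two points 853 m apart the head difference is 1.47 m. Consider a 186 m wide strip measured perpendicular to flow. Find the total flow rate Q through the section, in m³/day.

Flow is parallel to layering, so each bed carries its own Darcy discharge and the transmissivities add.
Σ(K_i·b_i) = 3.36×2.54 + 0.766×13.9 + 0.503×8.83 = 23.62 m²/day.
Hydraulic gradient i = Δh / L = 1.47 / 853 = 0.001723.
Q = Σ(K_i·b_i) · W · i = 23.62 × 186 × 0.001723 = 7.572 m³/day.

7.57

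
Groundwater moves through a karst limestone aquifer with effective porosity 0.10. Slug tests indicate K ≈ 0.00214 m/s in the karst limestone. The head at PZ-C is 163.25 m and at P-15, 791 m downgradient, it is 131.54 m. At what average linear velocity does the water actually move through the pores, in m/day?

74.1

Convert K: 0.00214 m/s × 86400 = 184.9 m/day.
Hydraulic gradient i = (163.25 − 131.54) / 791 = 31.71 / 791 = 0.04009.
Darcy flux q = K · i = 184.9 × 0.04009 = 7.412 m/day.
Seepage velocity v = q / n_e = 7.412 / 0.10 = 74.12 m/day.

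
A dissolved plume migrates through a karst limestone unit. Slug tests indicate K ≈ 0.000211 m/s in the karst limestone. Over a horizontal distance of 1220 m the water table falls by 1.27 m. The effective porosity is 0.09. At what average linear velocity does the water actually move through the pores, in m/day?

0.211

Convert K: 0.000211 m/s × 86400 = 18.23 m/day.
Hydraulic gradient i = Δh / L = 1.27 / 1220 = 0.001041.
Darcy flux q = K · i = 18.23 × 0.001041 = 0.01898 m/day.
Seepage velocity v = q / n_e = 0.01898 / 0.09 = 0.2109 m/day.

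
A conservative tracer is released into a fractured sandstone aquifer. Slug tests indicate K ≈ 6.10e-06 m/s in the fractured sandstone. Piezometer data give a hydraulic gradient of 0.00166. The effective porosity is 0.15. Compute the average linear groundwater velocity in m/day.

Convert K: 6.10e-06 m/s × 86400 = 0.5270 m/day.
Hydraulic gradient i = 0.00166.
Darcy flux q = K · i = 0.5270 × 0.001660 = 0.0008749 m/day.
Seepage velocity v = q / n_e = 0.0008749 / 0.15 = 0.005833 m/day.

0.00583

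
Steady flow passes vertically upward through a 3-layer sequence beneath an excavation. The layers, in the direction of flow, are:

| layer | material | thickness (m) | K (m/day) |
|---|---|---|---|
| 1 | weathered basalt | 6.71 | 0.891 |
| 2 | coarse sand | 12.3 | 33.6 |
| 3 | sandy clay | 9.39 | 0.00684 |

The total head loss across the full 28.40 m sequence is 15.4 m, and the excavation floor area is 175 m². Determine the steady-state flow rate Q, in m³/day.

Flow is perpendicular to layering, so the layers act in series and the equivalent K is the thickness-weighted harmonic mean.
Total thickness L = 6.71 + 12.3 + 9.39 = 28.40 m.
Σ(b_i/K_i) = 6.71/0.891 + 12.3/33.6 + 9.39/0.00684 = 1381 d.
K_eq = L / Σ(b_i/K_i) = 28.40 / 1381 = 0.02057 m/day.
Q = K_eq · A · (Δh/L) = 0.02057 × 175 × (15.4/28.40) = 1.952 m³/day.

1.95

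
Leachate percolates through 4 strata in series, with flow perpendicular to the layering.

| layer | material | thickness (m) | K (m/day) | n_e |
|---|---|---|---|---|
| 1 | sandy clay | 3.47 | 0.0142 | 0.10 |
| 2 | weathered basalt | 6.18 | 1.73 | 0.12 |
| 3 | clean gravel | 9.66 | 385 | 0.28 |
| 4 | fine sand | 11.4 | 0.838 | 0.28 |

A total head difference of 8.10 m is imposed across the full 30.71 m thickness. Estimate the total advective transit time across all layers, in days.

With flow normal to the layers, continuity requires the same specific discharge q through every layer.
Σ(b_i/K_i) = 3.47/0.0142 + 6.18/1.73 + 9.66/385 + 11.4/0.838 = 261.6 d.
q = Δh / Σ(b_i/K_i) = 8.10 / 261.6 = 0.03097 m/day.
In each layer the seepage velocity is v_i = q/n_i, so the layer transit time is t_i = b_i·n_i / q:
  layer 1 (sandy clay): t_1 = 3.47 × 0.10 / 0.03097 = 11.21 d
  layer 2 (weathered basalt): t_2 = 6.18 × 0.12 / 0.03097 = 23.95 d
  layer 3 (clean gravel): t_3 = 9.66 × 0.28 / 0.03097 = 87.34 d
  layer 4 (fine sand): t_4 = 11.4 × 0.28 / 0.03097 = 103.1 d
Total t = Σ t_i = 225.6 days.

226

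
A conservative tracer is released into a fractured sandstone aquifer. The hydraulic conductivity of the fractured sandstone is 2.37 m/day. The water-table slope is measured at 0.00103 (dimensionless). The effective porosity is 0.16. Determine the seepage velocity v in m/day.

0.0153

Hydraulic gradient i = 0.00103.
Darcy flux q = K · i = 2.370 × 0.001030 = 0.002441 m/day.
Seepage velocity v = q / n_e = 0.002441 / 0.16 = 0.01526 m/day.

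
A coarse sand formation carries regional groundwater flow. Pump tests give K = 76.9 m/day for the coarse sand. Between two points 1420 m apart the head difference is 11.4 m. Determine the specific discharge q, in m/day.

0.617

Hydraulic gradient i = Δh / L = 11.4 / 1420 = 0.008028.
Specific discharge q = K · i = 76.90 × 0.008028 = 0.6174 m/day.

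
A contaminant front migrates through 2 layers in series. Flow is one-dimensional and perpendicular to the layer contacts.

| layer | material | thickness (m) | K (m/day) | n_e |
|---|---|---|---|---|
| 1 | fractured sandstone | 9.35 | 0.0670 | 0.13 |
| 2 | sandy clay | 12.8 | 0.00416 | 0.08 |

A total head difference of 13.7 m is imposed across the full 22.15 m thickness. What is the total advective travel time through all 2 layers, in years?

1.44

With flow normal to the layers, continuity requires the same specific discharge q through every layer.
Σ(b_i/K_i) = 9.35/0.0670 + 12.8/0.00416 = 3216 d.
q = Δh / Σ(b_i/K_i) = 13.7 / 3216 = 0.004259 m/day.
In each layer the seepage velocity is v_i = q/n_i, so the layer transit time is t_i = b_i·n_i / q:
  layer 1 (fractured sandstone): t_1 = 9.35 × 0.13 / 0.004259 = 285.4 d
  layer 2 (sandy clay): t_2 = 12.8 × 0.08 / 0.004259 = 240.4 d
Total t = Σ t_i = 525.8 days = 1.440 years.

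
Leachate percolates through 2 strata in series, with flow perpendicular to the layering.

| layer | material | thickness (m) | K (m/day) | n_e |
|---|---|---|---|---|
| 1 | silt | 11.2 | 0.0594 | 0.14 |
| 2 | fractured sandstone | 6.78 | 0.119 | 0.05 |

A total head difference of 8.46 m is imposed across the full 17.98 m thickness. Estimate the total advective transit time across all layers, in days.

With flow normal to the layers, continuity requires the same specific discharge q through every layer.
Σ(b_i/K_i) = 11.2/0.0594 + 6.78/0.119 = 245.5 d.
q = Δh / Σ(b_i/K_i) = 8.46 / 245.5 = 0.03446 m/day.
In each layer the seepage velocity is v_i = q/n_i, so the layer transit time is t_i = b_i·n_i / q:
  layer 1 (silt): t_1 = 11.2 × 0.14 / 0.03446 = 45.51 d
  layer 2 (fractured sandstone): t_2 = 6.78 × 0.05 / 0.03446 = 9.838 d
Total t = Σ t_i = 55.35 days.

55.3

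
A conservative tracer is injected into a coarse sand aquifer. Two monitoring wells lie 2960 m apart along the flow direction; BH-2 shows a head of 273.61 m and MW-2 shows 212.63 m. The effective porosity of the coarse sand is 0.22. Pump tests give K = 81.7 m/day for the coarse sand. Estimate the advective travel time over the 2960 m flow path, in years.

Hydraulic gradient i = (273.61 − 212.63) / 2960 = 60.98 / 2960 = 0.02060.
Darcy flux q = K · i = 81.70 × 0.02060 = 1.683 m/day.
Seepage velocity v = q / n_e = 1.683 / 0.22 = 7.651 m/day.
Travel time t = L / v = 2960 / 7.651 = 386.9 days = 1.059 years.

1.06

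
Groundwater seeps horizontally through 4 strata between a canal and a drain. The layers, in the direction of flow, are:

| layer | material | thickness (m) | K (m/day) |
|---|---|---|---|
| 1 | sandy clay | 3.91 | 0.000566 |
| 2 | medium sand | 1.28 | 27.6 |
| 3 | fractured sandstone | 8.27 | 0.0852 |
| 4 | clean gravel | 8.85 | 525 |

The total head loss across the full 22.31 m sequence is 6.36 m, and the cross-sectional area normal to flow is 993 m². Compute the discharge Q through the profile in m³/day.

0.902

Flow is perpendicular to layering, so the layers act in series and the equivalent K is the thickness-weighted harmonic mean.
Total thickness L = 3.91 + 1.28 + 8.27 + 8.85 = 22.31 m.
Σ(b_i/K_i) = 3.91/0.000566 + 1.28/27.6 + 8.27/0.0852 + 8.85/525 = 7005 d.
K_eq = L / Σ(b_i/K_i) = 22.31 / 7005 = 0.003185 m/day.
Q = K_eq · A · (Δh/L) = 0.003185 × 993 × (6.36/22.31) = 0.9015 m³/day.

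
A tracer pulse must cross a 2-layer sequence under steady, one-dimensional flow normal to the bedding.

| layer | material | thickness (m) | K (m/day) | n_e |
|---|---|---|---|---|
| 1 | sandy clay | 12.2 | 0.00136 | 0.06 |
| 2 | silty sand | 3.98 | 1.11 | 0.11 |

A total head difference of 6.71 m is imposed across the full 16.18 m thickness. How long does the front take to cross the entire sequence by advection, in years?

4.28

With flow normal to the layers, continuity requires the same specific discharge q through every layer.
Σ(b_i/K_i) = 12.2/0.00136 + 3.98/1.11 = 8974 d.
q = Δh / Σ(b_i/K_i) = 6.71 / 8974 = 0.0007477 m/day.
In each layer the seepage velocity is v_i = q/n_i, so the layer transit time is t_i = b_i·n_i / q:
  layer 1 (sandy clay): t_1 = 12.2 × 0.06 / 0.0007477 = 979.0 d
  layer 2 (silty sand): t_2 = 3.98 × 0.11 / 0.0007477 = 585.5 d
Total t = Σ t_i = 1565 days = 4.283 years.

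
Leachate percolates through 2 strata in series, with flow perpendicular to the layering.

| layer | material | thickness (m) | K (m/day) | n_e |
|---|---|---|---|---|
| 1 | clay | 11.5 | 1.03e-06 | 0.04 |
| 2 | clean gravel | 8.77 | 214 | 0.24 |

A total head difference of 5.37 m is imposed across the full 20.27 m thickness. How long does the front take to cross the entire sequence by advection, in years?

With flow normal to the layers, continuity requires the same specific discharge q through every layer.
Σ(b_i/K_i) = 11.5/1.03e-06 + 8.77/214 = 1.117e+07 d.
q = Δh / Σ(b_i/K_i) = 5.37 / 1.117e+07 = 4.810e-07 m/day.
In each layer the seepage velocity is v_i = q/n_i, so the layer transit time is t_i = b_i·n_i / q:
  layer 1 (clay): t_1 = 11.5 × 0.04 / 4.810e-07 = 9.564e+05 d
  layer 2 (clean gravel): t_2 = 8.77 × 0.24 / 4.810e-07 = 4.376e+06 d
Total t = Σ t_i = 5.333e+06 days = 14600 years.

14600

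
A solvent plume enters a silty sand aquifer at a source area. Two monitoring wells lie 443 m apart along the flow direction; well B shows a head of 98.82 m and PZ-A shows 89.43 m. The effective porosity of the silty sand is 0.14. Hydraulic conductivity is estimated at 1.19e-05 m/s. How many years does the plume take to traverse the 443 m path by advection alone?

7.79

Convert K: 1.19e-05 m/s × 86400 = 1.028 m/day.
Hydraulic gradient i = (98.82 − 89.43) / 443 = 9.39 / 443 = 0.02120.
Darcy flux q = K · i = 1.028 × 0.02120 = 0.02179 m/day.
Seepage velocity v = q / n_e = 0.02179 / 0.14 = 0.1557 m/day.
Travel time t = L / v = 443 / 0.1557 = 2846 days = 7.791 years.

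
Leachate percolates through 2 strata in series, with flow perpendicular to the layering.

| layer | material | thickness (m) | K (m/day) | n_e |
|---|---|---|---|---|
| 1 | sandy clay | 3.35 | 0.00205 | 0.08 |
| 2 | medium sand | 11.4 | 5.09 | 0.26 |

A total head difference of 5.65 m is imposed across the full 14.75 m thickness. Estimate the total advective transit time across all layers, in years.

2.56

With flow normal to the layers, continuity requires the same specific discharge q through every layer.
Σ(b_i/K_i) = 3.35/0.00205 + 11.4/5.09 = 1636 d.
q = Δh / Σ(b_i/K_i) = 5.65 / 1636 = 0.003453 m/day.
In each layer the seepage velocity is v_i = q/n_i, so the layer transit time is t_i = b_i·n_i / q:
  layer 1 (sandy clay): t_1 = 3.35 × 0.08 / 0.003453 = 77.62 d
  layer 2 (medium sand): t_2 = 11.4 × 0.26 / 0.003453 = 858.5 d
Total t = Σ t_i = 936.1 days = 2.563 years.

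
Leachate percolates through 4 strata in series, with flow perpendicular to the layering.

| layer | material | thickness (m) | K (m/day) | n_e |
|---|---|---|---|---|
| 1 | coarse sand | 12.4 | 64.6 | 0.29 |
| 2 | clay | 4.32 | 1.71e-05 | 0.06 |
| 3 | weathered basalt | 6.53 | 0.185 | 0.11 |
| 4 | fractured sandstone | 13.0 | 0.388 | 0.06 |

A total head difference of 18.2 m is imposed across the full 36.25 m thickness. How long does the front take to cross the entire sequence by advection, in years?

204

With flow normal to the layers, continuity requires the same specific discharge q through every layer.
Σ(b_i/K_i) = 12.4/64.6 + 4.32/1.71e-05 + 6.53/0.185 + 13.0/0.388 = 2.527e+05 d.
q = Δh / Σ(b_i/K_i) = 18.2 / 2.527e+05 = 7.202e-05 m/day.
In each layer the seepage velocity is v_i = q/n_i, so the layer transit time is t_i = b_i·n_i / q:
  layer 1 (coarse sand): t_1 = 12.4 × 0.29 / 7.202e-05 = 49929 d
  layer 2 (clay): t_2 = 4.32 × 0.06 / 7.202e-05 = 3599 d
  layer 3 (weathered basalt): t_3 = 6.53 × 0.11 / 7.202e-05 = 9973 d
  layer 4 (fractured sandstone): t_4 = 13.0 × 0.06 / 7.202e-05 = 10830 d
Total t = Σ t_i = 74331 days = 203.5 years.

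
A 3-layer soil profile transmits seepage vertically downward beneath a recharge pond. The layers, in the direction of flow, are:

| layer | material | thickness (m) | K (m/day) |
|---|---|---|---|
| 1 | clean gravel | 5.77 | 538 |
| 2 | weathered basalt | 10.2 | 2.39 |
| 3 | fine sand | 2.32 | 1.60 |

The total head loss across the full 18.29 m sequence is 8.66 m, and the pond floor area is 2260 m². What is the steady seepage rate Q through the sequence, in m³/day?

Flow is perpendicular to layering, so the layers act in series and the equivalent K is the thickness-weighted harmonic mean.
Total thickness L = 5.77 + 10.2 + 2.32 = 18.29 m.
Σ(b_i/K_i) = 5.77/538 + 10.2/2.39 + 2.32/1.60 = 5.729 d.
K_eq = L / Σ(b_i/K_i) = 18.29 / 5.729 = 3.193 m/day.
Q = K_eq · A · (Δh/L) = 3.193 × 2260 × (8.66/18.29) = 3417 m³/day.

3420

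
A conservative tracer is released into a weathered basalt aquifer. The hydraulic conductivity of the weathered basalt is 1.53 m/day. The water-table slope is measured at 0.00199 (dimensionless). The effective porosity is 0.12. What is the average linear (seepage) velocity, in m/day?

0.0254

Hydraulic gradient i = 0.00199.
Darcy flux q = K · i = 1.530 × 0.001990 = 0.003045 m/day.
Seepage velocity v = q / n_e = 0.003045 / 0.12 = 0.02537 m/day.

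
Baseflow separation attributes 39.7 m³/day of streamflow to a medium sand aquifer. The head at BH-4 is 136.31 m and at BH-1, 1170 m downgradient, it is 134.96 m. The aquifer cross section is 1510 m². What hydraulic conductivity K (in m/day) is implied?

22.8

Hydraulic gradient i = (136.31 − 134.96) / 1170 = 1.35 / 1170 = 0.001154.
From Q = K·A·i, K = Q / (A·i) = 39.7 / (1510 × 0.001154) = 22.79 m/day.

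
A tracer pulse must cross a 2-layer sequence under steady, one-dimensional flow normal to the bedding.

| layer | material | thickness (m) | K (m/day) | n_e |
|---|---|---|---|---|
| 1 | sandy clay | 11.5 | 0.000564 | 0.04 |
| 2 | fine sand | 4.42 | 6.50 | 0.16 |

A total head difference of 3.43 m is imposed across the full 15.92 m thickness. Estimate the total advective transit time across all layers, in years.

With flow normal to the layers, continuity requires the same specific discharge q through every layer.
Σ(b_i/K_i) = 11.5/0.000564 + 4.42/6.50 = 20391 d.
q = Δh / Σ(b_i/K_i) = 3.43 / 20391 = 0.0001682 m/day.
In each layer the seepage velocity is v_i = q/n_i, so the layer transit time is t_i = b_i·n_i / q:
  layer 1 (sandy clay): t_1 = 11.5 × 0.04 / 0.0001682 = 2735 d
  layer 2 (fine sand): t_2 = 4.42 × 0.16 / 0.0001682 = 4204 d
Total t = Σ t_i = 6939 days = 19.00 years.

19.0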